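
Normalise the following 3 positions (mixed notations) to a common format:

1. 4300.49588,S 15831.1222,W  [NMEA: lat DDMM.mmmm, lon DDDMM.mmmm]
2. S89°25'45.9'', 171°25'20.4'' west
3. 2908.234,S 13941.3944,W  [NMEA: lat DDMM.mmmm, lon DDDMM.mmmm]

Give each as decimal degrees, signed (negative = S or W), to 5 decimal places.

1. -43.00826, -158.51870
2. -89.42942, -171.42233
3. -29.13723, -139.68991

Point 1:
  Latitude: split at 2 digits → 43° and 0.49588′; 43 + 0.49588/60 = 43.008265
  S ⇒ negate
  Lon: degrees = first 3 digits = 158, minutes = 31.1222; 158 + 31.1222/60 = 158.518703
  hemisphere W, so the sign is −
Point 2:
  Latitude: 89° + 25/60 + 45.9/3600 = 89 + 0.416667 + 0.012750 = 89.429417
  S → negative
  Lon: 25′ + 20.4″ = 25.34000′; 171 + 25.34000/60 = 171.422333
  W ⇒ negate
Point 3:
  Lat: split at 2 digits → 29° and 8.234′; 29 + 8.234/60 = 29.137233
  hemisphere S, so the sign is −
  λ: degrees = first 3 digits = 139, minutes = 41.3944; 139 + 41.3944/60 = 139.689907
  hemisphere W, so the sign is −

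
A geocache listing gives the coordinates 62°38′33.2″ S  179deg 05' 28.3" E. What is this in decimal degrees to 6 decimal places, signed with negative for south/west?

-62.642556, 179.091194

φ: 62 + 38/60 + 33.2/3600 = 62.6425556
S → negative
λ: 5′ + 28.3″ = 5.47167′; 179 + 5.47167/60 = 179.0911944
E → positive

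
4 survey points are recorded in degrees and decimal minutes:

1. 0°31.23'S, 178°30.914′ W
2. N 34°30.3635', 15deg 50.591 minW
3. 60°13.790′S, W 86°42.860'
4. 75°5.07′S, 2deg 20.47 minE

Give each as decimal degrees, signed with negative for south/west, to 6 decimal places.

1. -0.520500, -178.515233
2. 34.506058, -15.843183
3. -60.229833, -86.714333
4. -75.084500, 2.341167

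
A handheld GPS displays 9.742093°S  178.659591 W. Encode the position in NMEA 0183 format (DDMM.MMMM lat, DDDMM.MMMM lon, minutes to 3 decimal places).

0944.526,S / 17839.575,W

Lat: 9° + 0.742093 × 60 = 9° 44.52558′
λ: minutes = (178.659591 − 178) × 60 = 39.57546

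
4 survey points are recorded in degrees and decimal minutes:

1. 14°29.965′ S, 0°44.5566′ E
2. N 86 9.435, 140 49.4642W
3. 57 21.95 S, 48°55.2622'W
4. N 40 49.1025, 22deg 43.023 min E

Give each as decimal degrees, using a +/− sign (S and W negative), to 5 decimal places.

1. -14.49942, 0.74261
2. 86.15725, -140.82440
3. -57.36583, -48.92104
4. 40.81838, 22.71705

Point 1:
  φ: 14 + 29.965/60 = 14.499417
  S ⇒ negate
  λ: 44.5566′ = 0.742610°; total 0.742610
  E → positive
Point 2:
  φ: 86 + 9.435/60 = 86.157250
  N → positive
  λ: 140 + 49.4642/60 = 140.824403
  W → negative
Point 3:
  φ: 57 + 21.95/60 = 57.365833
  S ⇒ negate
  Longitude: 55.2622′ = 0.921037°; total 48.921037
  hemisphere W, so the sign is −
Point 4:
  Latitude: 49.1025′ = 0.818375°; total 40.818375
  N → positive
  Longitude: 22 + 43.023/60 = 22.717050
  E → positive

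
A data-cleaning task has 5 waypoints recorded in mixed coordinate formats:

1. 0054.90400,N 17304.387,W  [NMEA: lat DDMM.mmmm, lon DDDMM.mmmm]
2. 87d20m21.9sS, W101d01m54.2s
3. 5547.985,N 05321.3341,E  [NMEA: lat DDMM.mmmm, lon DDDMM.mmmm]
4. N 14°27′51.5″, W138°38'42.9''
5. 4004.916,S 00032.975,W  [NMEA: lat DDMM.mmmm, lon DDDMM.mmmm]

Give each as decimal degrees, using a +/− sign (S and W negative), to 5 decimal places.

1. 0.91507, -173.07312
2. -87.33942, -101.03172
3. 55.79975, 53.35557
4. 14.46431, -138.64525
5. -40.08193, -0.54958

Point 1:
  Latitude: split at 2 digits → 00° and 54.904′; 0 + 54.904/60 = 0.915067
  N → positive
  Lon: split at 3 digits → 173° and 4.387′; 173 + 4.387/60 = 173.073117
  W ⇒ negate
Point 2:
  Lat: 87° + 20/60 + 21.9/3600 = 87 + 0.333333 + 0.006083 = 87.339417
  S → negative
  Longitude: 1′ + 54.2″ = 1.90333′; 101 + 1.90333/60 = 101.031722
  hemisphere W, so the sign is −
Point 3:
  φ: degrees = first 2 digits = 55, minutes = 47.985; 55 + 47.985/60 = 55.799750
  N → positive
  Lon: split at 3 digits → 053° and 21.3341′; 53 + 21.3341/60 = 53.355568
  E → positive
Point 4:
  Lat: 27′ + 51.5″ = 27.85833′; 14 + 27.85833/60 = 14.464306
  N → positive
  Longitude: 138° + 38/60 + 42.9/3600 = 138 + 0.633333 + 0.011917 = 138.645250
  hemisphere W, so the sign is −
Point 5:
  Latitude: degrees = first 2 digits = 40, minutes = 4.916; 40 + 4.916/60 = 40.081933
  S → negative
  λ: split at 3 digits → 000° and 32.975′; 0 + 32.975/60 = 0.549583
  W → negative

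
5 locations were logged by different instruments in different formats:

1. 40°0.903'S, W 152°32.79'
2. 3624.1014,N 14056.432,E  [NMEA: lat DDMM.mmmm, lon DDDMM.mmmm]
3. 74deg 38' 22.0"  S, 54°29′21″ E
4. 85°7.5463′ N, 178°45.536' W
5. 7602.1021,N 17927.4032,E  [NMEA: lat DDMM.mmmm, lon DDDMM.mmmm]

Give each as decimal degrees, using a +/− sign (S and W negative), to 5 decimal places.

Point 1:
  Latitude: 0.903′ = 0.015050°; total 40.015050
  S ⇒ negate
  λ: 152 + 32.79/60 = 152.546500
  hemisphere W, so the sign is −
Point 2:
  Lat: degrees = first 2 digits = 36, minutes = 24.1014; 36 + 24.1014/60 = 36.401690
  N → positive
  Lon: degrees = first 3 digits = 140, minutes = 56.432; 140 + 56.432/60 = 140.940533
  E ⇒ keep positive
Point 3:
  φ: 74 + 38/60 + 22/3600 = 74.639444
  S → negative
  Lon: 54 + 29/60 + 21/3600 = 54.489167
  E → positive
Point 4:
  φ: 85 + 7.5463/60 = 85.125772
  N ⇒ keep positive
  Lon: 45.536′ = 0.758933°; total 178.758933
  W ⇒ negate
Point 5:
  Latitude: split at 2 digits → 76° and 2.1021′; 76 + 2.1021/60 = 76.035035
  N ⇒ keep positive
  Longitude: split at 3 digits → 179° and 27.4032′; 179 + 27.4032/60 = 179.456720
  E ⇒ keep positive

1. -40.01505, -152.54650
2. 36.40169, 140.94053
3. -74.63944, 54.48917
4. 85.12577, -178.75893
5. 76.03504, 179.45672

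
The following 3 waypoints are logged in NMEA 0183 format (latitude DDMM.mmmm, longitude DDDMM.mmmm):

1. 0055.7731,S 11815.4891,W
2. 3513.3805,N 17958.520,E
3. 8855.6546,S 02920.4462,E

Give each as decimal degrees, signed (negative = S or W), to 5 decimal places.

Point 1:
  φ: split at 2 digits → 00° and 55.7731′; 0 + 55.7731/60 = 0.929552
  S ⇒ negate
  Lon: split at 3 digits → 118° and 15.4891′; 118 + 15.4891/60 = 118.258152
  W → negative
Point 2:
  φ: split at 2 digits → 35° and 13.3805′; 35 + 13.3805/60 = 35.223008
  N → positive
  λ: split at 3 digits → 179° and 58.52′; 179 + 58.52/60 = 179.975333
  E ⇒ keep positive
Point 3:
  Lat: split at 2 digits → 88° and 55.6546′; 88 + 55.6546/60 = 88.927577
  hemisphere S, so the sign is −
  Lon: degrees = first 3 digits = 29, minutes = 20.4462; 29 + 20.4462/60 = 29.340770
  E → positive

1. -0.92955, -118.25815
2. 35.22301, 179.97533
3. -88.92758, 29.34077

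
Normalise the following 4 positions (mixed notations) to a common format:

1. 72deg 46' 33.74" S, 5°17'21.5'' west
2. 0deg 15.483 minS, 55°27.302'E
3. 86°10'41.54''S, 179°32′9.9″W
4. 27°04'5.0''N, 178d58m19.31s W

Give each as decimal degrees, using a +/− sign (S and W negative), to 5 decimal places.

Point 1:
  Latitude: 72° + 46/60 + 33.74/3600 = 72 + 0.766667 + 0.009372 = 72.776039
  S → negative
  λ: 5° + 17/60 + 21.5/3600 = 5 + 0.283333 + 0.005972 = 5.289306
  hemisphere W, so the sign is −
Point 2:
  Lat: 15.483′ = 0.258050°; total 0.258050
  S → negative
  Longitude: 55 + 27.302/60 = 55.455033
  E ⇒ keep positive
Point 3:
  φ: 86° + 10/60 + 41.54/3600 = 86 + 0.166667 + 0.011539 = 86.178206
  S → negative
  Longitude: 179 + 32/60 + 9.9/3600 = 179.536083
  W ⇒ negate
Point 4:
  φ: 27 + 4/60 + 5/3600 = 27.068056
  N → positive
  λ: 58′ + 19.31″ = 58.32183′; 178 + 58.32183/60 = 178.972031
  W ⇒ negate

1. -72.77604, -5.28931
2. -0.25805, 55.45503
3. -86.17821, -179.53608
4. 27.06806, -178.97203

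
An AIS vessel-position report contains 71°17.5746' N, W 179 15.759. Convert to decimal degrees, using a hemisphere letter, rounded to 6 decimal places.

φ: 17.5746′ = 0.292910°; total 71.2929100
Longitude: 15.759′ = 0.262650°; total 179.2626500

71.292910° N, 179.262650° W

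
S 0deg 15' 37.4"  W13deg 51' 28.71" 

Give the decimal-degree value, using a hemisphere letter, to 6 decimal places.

Lat: 0° + 15/60 + 37.4/3600 = 0 + 0.250000 + 0.010389 = 0.2603889
λ: 13° + 51/60 + 28.71/3600 = 13 + 0.850000 + 0.007975 = 13.8579750

0.260389° S, 13.857975° W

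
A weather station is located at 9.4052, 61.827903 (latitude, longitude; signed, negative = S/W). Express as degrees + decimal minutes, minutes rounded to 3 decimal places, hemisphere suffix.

Latitude: fractional part 0.405200 → 24.31200 minutes
Lon: 61° + 0.827903 × 60 = 61° 49.67418′

9° 24.312′ N, 61° 49.674′ E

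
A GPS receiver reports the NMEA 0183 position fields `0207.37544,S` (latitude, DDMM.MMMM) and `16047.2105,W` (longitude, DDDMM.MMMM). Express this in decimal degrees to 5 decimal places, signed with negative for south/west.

Lat: split at 2 digits → 02° and 7.37544′; 2 + 7.37544/60 = 2.122924
S → negative
λ: degrees = first 3 digits = 160, minutes = 47.2105; 160 + 47.2105/60 = 160.786842
W ⇒ negate

-2.12292, -160.78684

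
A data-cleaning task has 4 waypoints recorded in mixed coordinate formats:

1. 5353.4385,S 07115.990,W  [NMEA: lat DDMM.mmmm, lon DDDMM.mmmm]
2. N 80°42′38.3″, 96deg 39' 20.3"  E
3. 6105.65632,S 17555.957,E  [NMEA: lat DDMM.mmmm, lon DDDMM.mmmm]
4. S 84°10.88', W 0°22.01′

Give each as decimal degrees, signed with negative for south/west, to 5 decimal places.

1. -53.89064, -71.26650
2. 80.71064, 96.65564
3. -61.09427, 175.93262
4. -84.18133, -0.36683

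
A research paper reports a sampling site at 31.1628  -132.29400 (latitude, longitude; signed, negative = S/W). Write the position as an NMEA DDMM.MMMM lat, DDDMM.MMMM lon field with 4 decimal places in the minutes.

Lat: minutes = (31.162800 − 31) × 60 = 9.768000
Longitude is negative → W; |value| = 132.294000
Lon: 132° + 0.294000 × 60 = 132° 17.640000′

3109.7680,N / 13217.6400,W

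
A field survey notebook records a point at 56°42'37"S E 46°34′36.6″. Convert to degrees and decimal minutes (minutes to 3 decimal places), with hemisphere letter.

56° 42.617′ S, 46° 34.610′ E

Latitude: 42 + 37/60 = 42.61667′
Lon: seconds/60 = 0.61000; minutes = 34 + 0.61000 = 34.61000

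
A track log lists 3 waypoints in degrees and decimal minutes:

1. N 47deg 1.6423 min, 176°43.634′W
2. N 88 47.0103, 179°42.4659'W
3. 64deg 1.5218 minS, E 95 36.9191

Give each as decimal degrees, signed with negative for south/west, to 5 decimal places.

Point 1:
  Latitude: 1.6423′ = 0.027372°; total 47.027372
  N → positive
  λ: 43.634′ = 0.727233°; total 176.727233
  W → negative
Point 2:
  Latitude: 47.0103′ = 0.783505°; total 88.783505
  N ⇒ keep positive
  Lon: 42.4659′ = 0.707765°; total 179.707765
  W → negative
Point 3:
  Latitude: 64 + 1.5218/60 = 64.025363
  hemisphere S, so the sign is −
  λ: 95 + 36.9191/60 = 95.615318
  E → positive

1. 47.02737, -176.72723
2. 88.78351, -179.70777
3. -64.02536, 95.61532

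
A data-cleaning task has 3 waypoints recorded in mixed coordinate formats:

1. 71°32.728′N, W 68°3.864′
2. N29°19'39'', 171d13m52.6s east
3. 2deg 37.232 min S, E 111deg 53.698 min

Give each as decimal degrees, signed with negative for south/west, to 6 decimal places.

1. 71.545467, -68.064400
2. 29.327500, 171.231278
3. -2.620533, 111.894967

Point 1:
  Lat: 32.728′ = 0.545467°; total 71.5454667
  N → positive
  λ: 68 + 3.864/60 = 68.0644000
  W → negative
Point 2:
  Lat: 29° + 19/60 + 39/3600 = 29 + 0.316667 + 0.010833 = 29.3275000
  N ⇒ keep positive
  Longitude: 171° + 13/60 + 52.6/3600 = 171 + 0.216667 + 0.014611 = 171.2312778
  E → positive
Point 3:
  Latitude: 37.232′ = 0.620533°; total 2.6205333
  S → negative
  Longitude: 53.698′ = 0.894967°; total 111.8949667
  E → positive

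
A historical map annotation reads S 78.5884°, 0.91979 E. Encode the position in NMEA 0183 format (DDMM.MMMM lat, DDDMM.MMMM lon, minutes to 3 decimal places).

7835.304,S / 00055.187,E

Lat: 78° + 0.588400 × 60 = 78° 35.30400′
λ: fractional part 0.919790 → 55.18740 minutes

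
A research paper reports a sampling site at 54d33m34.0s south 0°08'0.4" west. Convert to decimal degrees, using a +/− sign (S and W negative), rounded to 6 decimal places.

Lat: 54° + 33/60 + 34/3600 = 54 + 0.550000 + 0.009444 = 54.5594444
hemisphere S, so the sign is −
λ: 0° + 8/60 + 0.4/3600 = 0 + 0.133333 + 0.000111 = 0.1334444
W → negative

-54.559444, -0.133444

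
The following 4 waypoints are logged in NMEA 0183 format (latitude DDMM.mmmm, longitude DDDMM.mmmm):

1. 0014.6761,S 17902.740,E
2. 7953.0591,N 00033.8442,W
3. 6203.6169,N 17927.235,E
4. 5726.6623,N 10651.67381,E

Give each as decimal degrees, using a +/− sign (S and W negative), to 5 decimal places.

Point 1:
  Lat: degrees = first 2 digits = 0, minutes = 14.6761; 0 + 14.6761/60 = 0.244602
  S → negative
  Lon: degrees = first 3 digits = 179, minutes = 2.74; 179 + 2.74/60 = 179.045667
  E → positive
Point 2:
  Latitude: split at 2 digits → 79° and 53.0591′; 79 + 53.0591/60 = 79.884318
  N ⇒ keep positive
  Longitude: degrees = first 3 digits = 0, minutes = 33.8442; 0 + 33.8442/60 = 0.564070
  W → negative
Point 3:
  φ: degrees = first 2 digits = 62, minutes = 3.6169; 62 + 3.6169/60 = 62.060282
  N ⇒ keep positive
  λ: split at 3 digits → 179° and 27.235′; 179 + 27.235/60 = 179.453917
  E → positive
Point 4:
  Latitude: degrees = first 2 digits = 57, minutes = 26.6623; 57 + 26.6623/60 = 57.444372
  N → positive
  λ: degrees = first 3 digits = 106, minutes = 51.67381; 106 + 51.67381/60 = 106.861230
  E → positive

1. -0.24460, 179.04567
2. 79.88432, -0.56407
3. 62.06028, 179.45392
4. 57.44437, 106.86123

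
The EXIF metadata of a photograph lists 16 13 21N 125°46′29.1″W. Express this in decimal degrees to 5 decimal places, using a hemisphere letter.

Latitude: 16 + 13/60 + 21/3600 = 16.222500
λ: 125 + 46/60 + 29.1/3600 = 125.774750

16.22250° N, 125.77475° W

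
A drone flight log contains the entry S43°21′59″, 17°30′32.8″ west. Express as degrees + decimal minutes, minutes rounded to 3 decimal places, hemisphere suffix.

43° 21.983′ S, 17° 30.547′ W

Latitude: 21 + 59/60 = 21.98333′
λ: 30 + 32.8/60 = 30.54667′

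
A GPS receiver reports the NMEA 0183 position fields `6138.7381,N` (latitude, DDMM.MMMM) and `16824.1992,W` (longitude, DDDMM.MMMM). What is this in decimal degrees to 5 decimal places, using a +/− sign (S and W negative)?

Latitude: degrees = first 2 digits = 61, minutes = 38.7381; 61 + 38.7381/60 = 61.645635
N → positive
Longitude: split at 3 digits → 168° and 24.1992′; 168 + 24.1992/60 = 168.403320
W → negative

61.64564, -168.40332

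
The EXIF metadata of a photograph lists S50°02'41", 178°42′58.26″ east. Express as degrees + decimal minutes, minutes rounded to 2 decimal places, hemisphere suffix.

Latitude: seconds/60 = 0.68333; minutes = 2 + 0.68333 = 2.6833
Longitude: seconds/60 = 0.97100; minutes = 42 + 0.97100 = 42.9710

50° 2.68′ S, 178° 42.97′ E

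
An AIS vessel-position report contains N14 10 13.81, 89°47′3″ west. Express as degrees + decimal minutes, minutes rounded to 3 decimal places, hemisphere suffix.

φ: seconds/60 = 0.23017; minutes = 10 + 0.23017 = 10.23017
λ: 47 + 3/60 = 47.05000′

14° 10.230′ N, 89° 47.050′ W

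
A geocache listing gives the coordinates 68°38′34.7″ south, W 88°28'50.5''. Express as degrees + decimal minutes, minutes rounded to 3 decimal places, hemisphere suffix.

68° 38.578′ S, 88° 28.842′ W

φ: seconds/60 = 0.57833; minutes = 38 + 0.57833 = 38.57833
λ: 28 + 50.5/60 = 28.84167′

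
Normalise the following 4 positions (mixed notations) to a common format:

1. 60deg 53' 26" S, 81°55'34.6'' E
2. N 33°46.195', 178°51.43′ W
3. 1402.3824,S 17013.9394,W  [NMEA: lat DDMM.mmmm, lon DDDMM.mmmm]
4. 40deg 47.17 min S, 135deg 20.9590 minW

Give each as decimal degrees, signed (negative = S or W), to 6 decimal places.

1. -60.890556, 81.926278
2. 33.769917, -178.857167
3. -14.039707, -170.232323
4. -40.786167, -135.349317

Point 1:
  Lat: 60° + 53/60 + 26/3600 = 60 + 0.883333 + 0.007222 = 60.8905556
  hemisphere S, so the sign is −
  λ: 81° + 55/60 + 34.6/3600 = 81 + 0.916667 + 0.009611 = 81.9262778
  E → positive
Point 2:
  φ: 46.195′ = 0.769917°; total 33.7699167
  N ⇒ keep positive
  λ: 178 + 51.43/60 = 178.8571667
  hemisphere W, so the sign is −
Point 3:
  φ: split at 2 digits → 14° and 2.3824′; 14 + 2.3824/60 = 14.0397067
  S → negative
  Longitude: degrees = first 3 digits = 170, minutes = 13.9394; 170 + 13.9394/60 = 170.2323233
  hemisphere W, so the sign is −
Point 4:
  Lat: 40 + 47.17/60 = 40.7861667
  S → negative
  Longitude: 135 + 20.959/60 = 135.3493167
  W ⇒ negate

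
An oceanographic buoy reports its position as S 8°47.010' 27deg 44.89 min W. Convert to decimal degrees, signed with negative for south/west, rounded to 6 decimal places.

Lat: 47.01′ = 0.783500°; total 8.7835000
S ⇒ negate
Longitude: 27 + 44.89/60 = 27.7481667
W → negative

-8.783500, -27.748167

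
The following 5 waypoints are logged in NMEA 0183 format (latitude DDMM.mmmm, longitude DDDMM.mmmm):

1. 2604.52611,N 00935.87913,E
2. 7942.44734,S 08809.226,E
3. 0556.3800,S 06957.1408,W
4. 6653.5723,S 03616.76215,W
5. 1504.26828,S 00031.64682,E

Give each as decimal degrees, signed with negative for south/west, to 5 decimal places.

1. 26.07544, 9.59799
2. -79.70746, 88.15377
3. -5.93967, -69.95235
4. -66.89287, -36.27937
5. -15.07114, 0.52745

Point 1:
  Lat: degrees = first 2 digits = 26, minutes = 4.52611; 26 + 4.52611/60 = 26.075435
  N → positive
  Lon: split at 3 digits → 009° and 35.87913′; 9 + 35.87913/60 = 9.597986
  E ⇒ keep positive
Point 2:
  φ: degrees = first 2 digits = 79, minutes = 42.44734; 79 + 42.44734/60 = 79.707456
  S → negative
  Lon: degrees = first 3 digits = 88, minutes = 9.226; 88 + 9.226/60 = 88.153767
  E → positive
Point 3:
  Lat: degrees = first 2 digits = 5, minutes = 56.38; 5 + 56.38/60 = 5.939667
  S → negative
  Lon: degrees = first 3 digits = 69, minutes = 57.1408; 69 + 57.1408/60 = 69.952347
  W ⇒ negate
Point 4:
  Lat: degrees = first 2 digits = 66, minutes = 53.5723; 66 + 53.5723/60 = 66.892872
  hemisphere S, so the sign is −
  λ: degrees = first 3 digits = 36, minutes = 16.76215; 36 + 16.76215/60 = 36.279369
  W ⇒ negate
Point 5:
  φ: split at 2 digits → 15° and 4.26828′; 15 + 4.26828/60 = 15.071138
  hemisphere S, so the sign is −
  Lon: degrees = first 3 digits = 0, minutes = 31.64682; 0 + 31.64682/60 = 0.527447
  E ⇒ keep positive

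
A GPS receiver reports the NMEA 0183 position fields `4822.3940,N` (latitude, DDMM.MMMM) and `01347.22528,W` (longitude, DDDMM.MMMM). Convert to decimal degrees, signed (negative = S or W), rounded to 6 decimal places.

48.373233, -13.787088

φ: split at 2 digits → 48° and 22.394′; 48 + 22.394/60 = 48.3732333
N → positive
Lon: degrees = first 3 digits = 13, minutes = 47.22528; 13 + 47.22528/60 = 13.7870880
W → negative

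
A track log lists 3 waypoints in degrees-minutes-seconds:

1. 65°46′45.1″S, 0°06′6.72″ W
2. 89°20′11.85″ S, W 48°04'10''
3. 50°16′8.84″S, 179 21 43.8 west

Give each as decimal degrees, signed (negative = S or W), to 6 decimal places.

1. -65.779194, -0.101867
2. -89.336625, -48.069444
3. -50.269122, -179.362167

Point 1:
  Lat: 46′ + 45.1″ = 46.75167′; 65 + 46.75167/60 = 65.7791944
  S ⇒ negate
  Longitude: 0° + 6/60 + 6.72/3600 = 0 + 0.100000 + 0.001867 = 0.1018667
  hemisphere W, so the sign is −
Point 2:
  Latitude: 20′ + 11.85″ = 20.19750′; 89 + 20.19750/60 = 89.3366250
  hemisphere S, so the sign is −
  Lon: 48° + 4/60 + 10/3600 = 48 + 0.066667 + 0.002778 = 48.0694444
  hemisphere W, so the sign is −
Point 3:
  Lat: 16′ + 8.84″ = 16.14733′; 50 + 16.14733/60 = 50.2691222
  hemisphere S, so the sign is −
  λ: 179 + 21/60 + 43.8/3600 = 179.3621667
  W → negative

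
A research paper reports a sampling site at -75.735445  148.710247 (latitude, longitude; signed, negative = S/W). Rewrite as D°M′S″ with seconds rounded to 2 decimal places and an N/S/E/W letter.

75°44′7.60″ S, 148°42′36.89″ E

Latitude is negative → S; |value| = 75.735445
φ: 0.735445 × 60 = 44.12670′ → 44′, remainder × 60 = 7.6020″
Longitude: 0.710247 × 60 = 42.61482′ → 42′, remainder × 60 = 36.8892″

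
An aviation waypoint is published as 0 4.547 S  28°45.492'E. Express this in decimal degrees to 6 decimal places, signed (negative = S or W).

-0.075783, 28.758200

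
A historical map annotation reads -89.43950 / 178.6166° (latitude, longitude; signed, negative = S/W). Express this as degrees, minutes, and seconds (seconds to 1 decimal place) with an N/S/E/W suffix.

Latitude is negative → S; |value| = 89.439500
φ: 0.439500° → 26.37000′; 0.37000 × 60 = 22.200″
λ: 0.616600° → 36.99600′; 0.99600 × 60 = 59.760″

89°26′22.2″ S, 178°36′59.8″ E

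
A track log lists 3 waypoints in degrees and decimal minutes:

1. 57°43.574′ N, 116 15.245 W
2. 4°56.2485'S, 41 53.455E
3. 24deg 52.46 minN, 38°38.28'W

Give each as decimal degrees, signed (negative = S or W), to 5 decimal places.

1. 57.72623, -116.25408
2. -4.93748, 41.89092
3. 24.87433, -38.63800

Point 1:
  Lat: 43.574′ = 0.726233°; total 57.726233
  N → positive
  Lon: 15.245′ = 0.254083°; total 116.254083
  W → negative
Point 2:
  φ: 4 + 56.2485/60 = 4.937475
  S → negative
  Lon: 53.455′ = 0.890917°; total 41.890917
  E → positive
Point 3:
  φ: 24 + 52.46/60 = 24.874333
  N → positive
  λ: 38.28′ = 0.638000°; total 38.638000
  hemisphere W, so the sign is −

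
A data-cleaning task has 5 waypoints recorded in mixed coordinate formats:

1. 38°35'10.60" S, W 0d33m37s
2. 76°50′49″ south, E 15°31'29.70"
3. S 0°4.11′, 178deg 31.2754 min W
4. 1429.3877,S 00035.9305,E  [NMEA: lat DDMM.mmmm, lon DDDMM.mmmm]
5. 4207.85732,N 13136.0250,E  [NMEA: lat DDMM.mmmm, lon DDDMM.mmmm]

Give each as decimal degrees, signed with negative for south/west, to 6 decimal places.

1. -38.586278, -0.560278
2. -76.846944, 15.524917
3. -0.068500, -178.521257
4. -14.489795, 0.598842
5. 42.130955, 131.600417

Point 1:
  Latitude: 38° + 35/60 + 10.6/3600 = 38 + 0.583333 + 0.002944 = 38.5862778
  S → negative
  Lon: 33′ + 37″ = 33.61667′; 0 + 33.61667/60 = 0.5602778
  hemisphere W, so the sign is −
Point 2:
  Latitude: 76° + 50/60 + 49/3600 = 76 + 0.833333 + 0.013611 = 76.8469444
  hemisphere S, so the sign is −
  Lon: 31′ + 29.7″ = 31.49500′; 15 + 31.49500/60 = 15.5249167
  E → positive
Point 3:
  Latitude: 4.11′ = 0.068500°; total 0.0685000
  S ⇒ negate
  Longitude: 178 + 31.2754/60 = 178.5212567
  hemisphere W, so the sign is −
Point 4:
  Lat: split at 2 digits → 14° and 29.3877′; 14 + 29.3877/60 = 14.4897950
  S → negative
  λ: degrees = first 3 digits = 0, minutes = 35.9305; 0 + 35.9305/60 = 0.5988417
  E ⇒ keep positive
Point 5:
  φ: split at 2 digits → 42° and 7.85732′; 42 + 7.85732/60 = 42.1309553
  N → positive
  Longitude: split at 3 digits → 131° and 36.025′; 131 + 36.025/60 = 131.6004167
  E ⇒ keep positive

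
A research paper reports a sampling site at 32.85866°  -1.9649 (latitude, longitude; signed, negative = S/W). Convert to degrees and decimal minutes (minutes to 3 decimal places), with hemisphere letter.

φ: 32° + 0.858660 × 60 = 32° 51.51960′
Longitude is negative → W; |value| = 1.964900
Longitude: fractional part 0.964900 → 57.89400 minutes

32° 51.520′ N, 1° 57.894′ W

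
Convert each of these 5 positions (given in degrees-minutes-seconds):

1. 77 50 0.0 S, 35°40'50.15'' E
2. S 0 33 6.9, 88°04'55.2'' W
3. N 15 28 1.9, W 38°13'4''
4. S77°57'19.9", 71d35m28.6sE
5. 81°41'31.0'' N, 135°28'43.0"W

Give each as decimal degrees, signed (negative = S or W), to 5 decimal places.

Point 1:
  Latitude: 77 + 50/60 + 0/3600 = 77.833333
  S ⇒ negate
  Lon: 40′ + 50.15″ = 40.83583′; 35 + 40.83583/60 = 35.680597
  E ⇒ keep positive
Point 2:
  Latitude: 33′ + 6.9″ = 33.11500′; 0 + 33.11500/60 = 0.551917
  S → negative
  Longitude: 88° + 4/60 + 55.2/3600 = 88 + 0.066667 + 0.015333 = 88.082000
  hemisphere W, so the sign is −
Point 3:
  φ: 15 + 28/60 + 1.9/3600 = 15.467194
  N → positive
  Longitude: 38 + 13/60 + 4/3600 = 38.217778
  W ⇒ negate
Point 4:
  Lat: 77° + 57/60 + 19.9/3600 = 77 + 0.950000 + 0.005528 = 77.955528
  hemisphere S, so the sign is −
  λ: 71 + 35/60 + 28.6/3600 = 71.591278
  E ⇒ keep positive
Point 5:
  Latitude: 81 + 41/60 + 31/3600 = 81.691944
  N → positive
  Longitude: 28′ + 43″ = 28.71667′; 135 + 28.71667/60 = 135.478611
  W ⇒ negate

1. -77.83333, 35.68060
2. -0.55192, -88.08200
3. 15.46719, -38.21778
4. -77.95553, 71.59128
5. 81.69194, -135.47861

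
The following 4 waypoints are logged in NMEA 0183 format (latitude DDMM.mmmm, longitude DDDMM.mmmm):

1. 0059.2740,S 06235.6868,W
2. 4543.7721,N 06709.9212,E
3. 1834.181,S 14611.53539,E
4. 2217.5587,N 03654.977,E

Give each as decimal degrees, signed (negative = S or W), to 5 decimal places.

Point 1:
  Lat: split at 2 digits → 00° and 59.274′; 0 + 59.274/60 = 0.987900
  hemisphere S, so the sign is −
  Longitude: split at 3 digits → 062° and 35.6868′; 62 + 35.6868/60 = 62.594780
  W → negative
Point 2:
  Latitude: split at 2 digits → 45° and 43.7721′; 45 + 43.7721/60 = 45.729535
  N ⇒ keep positive
  λ: split at 3 digits → 067° and 9.9212′; 67 + 9.9212/60 = 67.165353
  E ⇒ keep positive
Point 3:
  Lat: split at 2 digits → 18° and 34.181′; 18 + 34.181/60 = 18.569683
  S ⇒ negate
  Longitude: split at 3 digits → 146° and 11.53539′; 146 + 11.53539/60 = 146.192257
  E → positive
Point 4:
  Lat: degrees = first 2 digits = 22, minutes = 17.5587; 22 + 17.5587/60 = 22.292645
  N ⇒ keep positive
  Longitude: split at 3 digits → 036° and 54.977′; 36 + 54.977/60 = 36.916283
  E → positive

1. -0.98790, -62.59478
2. 45.72954, 67.16535
3. -18.56968, 146.19226
4. 22.29265, 36.91628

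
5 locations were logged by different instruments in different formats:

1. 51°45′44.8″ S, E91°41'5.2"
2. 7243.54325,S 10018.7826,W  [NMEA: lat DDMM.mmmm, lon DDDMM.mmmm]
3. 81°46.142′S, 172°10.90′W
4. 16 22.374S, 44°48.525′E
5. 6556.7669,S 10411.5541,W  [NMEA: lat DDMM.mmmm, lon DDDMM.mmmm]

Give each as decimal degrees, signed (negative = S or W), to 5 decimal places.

Point 1:
  φ: 51° + 45/60 + 44.8/3600 = 51 + 0.750000 + 0.012444 = 51.762444
  hemisphere S, so the sign is −
  Lon: 91° + 41/60 + 5.2/3600 = 91 + 0.683333 + 0.001444 = 91.684778
  E → positive
Point 2:
  Latitude: degrees = first 2 digits = 72, minutes = 43.54325; 72 + 43.54325/60 = 72.725721
  S ⇒ negate
  Longitude: degrees = first 3 digits = 100, minutes = 18.7826; 100 + 18.7826/60 = 100.313043
  hemisphere W, so the sign is −
Point 3:
  Lat: 46.142′ = 0.769033°; total 81.769033
  S ⇒ negate
  Longitude: 10.9′ = 0.181667°; total 172.181667
  W → negative
Point 4:
  Lat: 16 + 22.374/60 = 16.372900
  hemisphere S, so the sign is −
  Longitude: 48.525′ = 0.808750°; total 44.808750
  E → positive
Point 5:
  Lat: degrees = first 2 digits = 65, minutes = 56.7669; 65 + 56.7669/60 = 65.946115
  S → negative
  λ: split at 3 digits → 104° and 11.5541′; 104 + 11.5541/60 = 104.192568
  hemisphere W, so the sign is −

1. -51.76244, 91.68478
2. -72.72572, -100.31304
3. -81.76903, -172.18167
4. -16.37290, 44.80875
5. -65.94612, -104.19257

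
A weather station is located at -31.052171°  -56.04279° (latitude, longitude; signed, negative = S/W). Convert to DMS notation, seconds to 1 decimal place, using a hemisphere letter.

Latitude is negative → S; |value| = 31.052171
φ: 0.052171 × 60 = 3.13026′ → 3′, remainder × 60 = 7.816″
Longitude is negative → W; |value| = 56.042790
Longitude: 0.042790° → 2.56740′; 0.56740 × 60 = 34.044″

31°03′7.8″ S, 56°02′34.0″ W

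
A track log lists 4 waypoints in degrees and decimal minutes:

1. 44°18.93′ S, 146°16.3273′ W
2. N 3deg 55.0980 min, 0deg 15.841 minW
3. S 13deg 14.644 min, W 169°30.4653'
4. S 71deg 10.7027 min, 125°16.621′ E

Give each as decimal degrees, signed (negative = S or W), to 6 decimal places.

1. -44.315500, -146.272122
2. 3.918300, -0.264017
3. -13.244067, -169.507755
4. -71.178378, 125.277017

Point 1:
  Latitude: 18.93′ = 0.315500°; total 44.3155000
  S ⇒ negate
  Longitude: 16.3273′ = 0.272122°; total 146.2721217
  W ⇒ negate
Point 2:
  φ: 55.098′ = 0.918300°; total 3.9183000
  N ⇒ keep positive
  Lon: 0 + 15.841/60 = 0.2640167
  hemisphere W, so the sign is −
Point 3:
  Lat: 13 + 14.644/60 = 13.2440667
  S → negative
  λ: 169 + 30.4653/60 = 169.5077550
  W ⇒ negate
Point 4:
  Lat: 71 + 10.7027/60 = 71.1783783
  S ⇒ negate
  λ: 16.621′ = 0.277017°; total 125.2770167
  E ⇒ keep positive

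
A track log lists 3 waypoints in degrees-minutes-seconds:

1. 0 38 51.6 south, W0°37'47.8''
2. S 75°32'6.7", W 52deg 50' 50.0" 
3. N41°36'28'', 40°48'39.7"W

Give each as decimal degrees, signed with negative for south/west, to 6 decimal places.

1. -0.647667, -0.629944
2. -75.535194, -52.847222
3. 41.607778, -40.811028

Point 1:
  Lat: 0 + 38/60 + 51.6/3600 = 0.6476667
  S ⇒ negate
  λ: 0 + 37/60 + 47.8/3600 = 0.6299444
  hemisphere W, so the sign is −
Point 2:
  φ: 32′ + 6.7″ = 32.11167′; 75 + 32.11167/60 = 75.5351944
  S ⇒ negate
  Longitude: 52 + 50/60 + 50/3600 = 52.8472222
  W → negative
Point 3:
  φ: 41° + 36/60 + 28/3600 = 41 + 0.600000 + 0.007778 = 41.6077778
  N → positive
  Lon: 48′ + 39.7″ = 48.66167′; 40 + 48.66167/60 = 40.8110278
  W ⇒ negate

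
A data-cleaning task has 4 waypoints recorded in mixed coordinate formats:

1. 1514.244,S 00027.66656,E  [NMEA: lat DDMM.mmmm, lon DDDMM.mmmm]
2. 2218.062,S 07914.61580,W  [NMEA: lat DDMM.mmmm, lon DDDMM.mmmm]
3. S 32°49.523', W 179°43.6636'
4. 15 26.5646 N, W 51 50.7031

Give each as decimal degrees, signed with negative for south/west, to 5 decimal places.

Point 1:
  Latitude: split at 2 digits → 15° and 14.244′; 15 + 14.244/60 = 15.237400
  S → negative
  λ: degrees = first 3 digits = 0, minutes = 27.66656; 0 + 27.66656/60 = 0.461109
  E → positive
Point 2:
  Lat: degrees = first 2 digits = 22, minutes = 18.062; 22 + 18.062/60 = 22.301033
  hemisphere S, so the sign is −
  Lon: split at 3 digits → 079° and 14.6158′; 79 + 14.6158/60 = 79.243597
  W ⇒ negate
Point 3:
  Lat: 49.523′ = 0.825383°; total 32.825383
  hemisphere S, so the sign is −
  Longitude: 43.6636′ = 0.727727°; total 179.727727
  W → negative
Point 4:
  Lat: 26.5646′ = 0.442743°; total 15.442743
  N → positive
  λ: 50.7031′ = 0.845052°; total 51.845052
  W ⇒ negate

1. -15.23740, 0.46111
2. -22.30103, -79.24360
3. -32.82538, -179.72773
4. 15.44274, -51.84505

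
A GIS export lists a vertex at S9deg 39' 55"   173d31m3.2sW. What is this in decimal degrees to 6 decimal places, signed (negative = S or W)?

Latitude: 9° + 39/60 + 55/3600 = 9 + 0.650000 + 0.015278 = 9.6652778
hemisphere S, so the sign is −
λ: 31′ + 3.2″ = 31.05333′; 173 + 31.05333/60 = 173.5175556
W → negative

-9.665278, -173.517556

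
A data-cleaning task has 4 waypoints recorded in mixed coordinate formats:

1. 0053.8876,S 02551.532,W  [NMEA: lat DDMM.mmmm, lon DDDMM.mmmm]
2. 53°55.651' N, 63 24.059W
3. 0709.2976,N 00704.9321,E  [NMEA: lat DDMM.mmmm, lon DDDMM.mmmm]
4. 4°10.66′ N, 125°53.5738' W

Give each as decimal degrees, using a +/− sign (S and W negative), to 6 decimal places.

Point 1:
  Lat: split at 2 digits → 00° and 53.8876′; 0 + 53.8876/60 = 0.8981267
  hemisphere S, so the sign is −
  Lon: degrees = first 3 digits = 25, minutes = 51.532; 25 + 51.532/60 = 25.8588667
  hemisphere W, so the sign is −
Point 2:
  Latitude: 55.651′ = 0.927517°; total 53.9275167
  N → positive
  Longitude: 63 + 24.059/60 = 63.4009833
  W → negative
Point 3:
  Latitude: degrees = first 2 digits = 7, minutes = 9.2976; 7 + 9.2976/60 = 7.1549600
  N → positive
  λ: split at 3 digits → 007° and 4.9321′; 7 + 4.9321/60 = 7.0822017
  E ⇒ keep positive
Point 4:
  Latitude: 10.66′ = 0.177667°; total 4.1776667
  N ⇒ keep positive
  λ: 53.5738′ = 0.892897°; total 125.8928967
  W → negative

1. -0.898127, -25.858867
2. 53.927517, -63.400983
3. 7.154960, 7.082202
4. 4.177667, -125.892897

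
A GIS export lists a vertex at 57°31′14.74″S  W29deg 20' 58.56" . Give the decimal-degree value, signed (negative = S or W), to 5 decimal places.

-57.52076, -29.34960

Latitude: 57 + 31/60 + 14.74/3600 = 57.520761
hemisphere S, so the sign is −
Longitude: 29° + 20/60 + 58.56/3600 = 29 + 0.333333 + 0.016267 = 29.349600
W ⇒ negate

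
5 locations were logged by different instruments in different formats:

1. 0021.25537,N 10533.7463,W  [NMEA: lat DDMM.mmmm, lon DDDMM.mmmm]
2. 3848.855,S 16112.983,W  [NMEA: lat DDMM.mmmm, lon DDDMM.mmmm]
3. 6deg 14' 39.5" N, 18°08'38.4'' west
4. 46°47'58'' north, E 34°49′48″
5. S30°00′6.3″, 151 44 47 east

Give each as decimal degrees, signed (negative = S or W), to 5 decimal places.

Point 1:
  Lat: degrees = first 2 digits = 0, minutes = 21.25537; 0 + 21.25537/60 = 0.354256
  N → positive
  Lon: degrees = first 3 digits = 105, minutes = 33.7463; 105 + 33.7463/60 = 105.562438
  W ⇒ negate
Point 2:
  Latitude: split at 2 digits → 38° and 48.855′; 38 + 48.855/60 = 38.814250
  hemisphere S, so the sign is −
  Longitude: degrees = first 3 digits = 161, minutes = 12.983; 161 + 12.983/60 = 161.216383
  W → negative
Point 3:
  φ: 14′ + 39.5″ = 14.65833′; 6 + 14.65833/60 = 6.244306
  N ⇒ keep positive
  Longitude: 18° + 8/60 + 38.4/3600 = 18 + 0.133333 + 0.010667 = 18.144000
  W ⇒ negate
Point 4:
  φ: 46 + 47/60 + 58/3600 = 46.799444
  N → positive
  Longitude: 34 + 49/60 + 48/3600 = 34.830000
  E ⇒ keep positive
Point 5:
  Latitude: 30 + 0/60 + 6.3/3600 = 30.001750
  S → negative
  λ: 151° + 44/60 + 47/3600 = 151 + 0.733333 + 0.013056 = 151.746389
  E ⇒ keep positive

1. 0.35426, -105.56244
2. -38.81425, -161.21638
3. 6.24431, -18.14400
4. 46.79944, 34.83000
5. -30.00175, 151.74639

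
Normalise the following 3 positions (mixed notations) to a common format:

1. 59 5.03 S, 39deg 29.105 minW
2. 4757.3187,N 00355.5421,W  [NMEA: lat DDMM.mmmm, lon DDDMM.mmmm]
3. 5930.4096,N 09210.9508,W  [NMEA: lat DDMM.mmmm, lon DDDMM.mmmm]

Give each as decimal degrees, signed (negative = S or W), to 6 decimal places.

Point 1:
  Lat: 59 + 5.03/60 = 59.0838333
  S → negative
  λ: 39 + 29.105/60 = 39.4850833
  W → negative
Point 2:
  Lat: degrees = first 2 digits = 47, minutes = 57.3187; 47 + 57.3187/60 = 47.9553117
  N ⇒ keep positive
  Lon: split at 3 digits → 003° and 55.5421′; 3 + 55.5421/60 = 3.9257017
  W ⇒ negate
Point 3:
  φ: split at 2 digits → 59° and 30.4096′; 59 + 30.4096/60 = 59.5068267
  N → positive
  Lon: degrees = first 3 digits = 92, minutes = 10.9508; 92 + 10.9508/60 = 92.1825133
  W ⇒ negate

1. -59.083833, -39.485083
2. 47.955312, -3.925702
3. 59.506827, -92.182513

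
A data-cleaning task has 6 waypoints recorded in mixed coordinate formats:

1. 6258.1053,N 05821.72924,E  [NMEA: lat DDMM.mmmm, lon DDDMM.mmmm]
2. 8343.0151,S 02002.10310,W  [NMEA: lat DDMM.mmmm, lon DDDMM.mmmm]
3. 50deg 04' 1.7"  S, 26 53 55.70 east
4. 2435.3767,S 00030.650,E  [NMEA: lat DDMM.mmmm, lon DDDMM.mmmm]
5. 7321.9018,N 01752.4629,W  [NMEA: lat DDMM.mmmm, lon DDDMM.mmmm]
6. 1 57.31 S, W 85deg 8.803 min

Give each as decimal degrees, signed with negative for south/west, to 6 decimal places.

1. 62.968422, 58.362154
2. -83.716918, -20.035052
3. -50.067139, 26.898806
4. -24.589612, 0.510833
5. 73.365030, -17.874382
6. -1.955167, -85.146717

Point 1:
  Lat: split at 2 digits → 62° and 58.1053′; 62 + 58.1053/60 = 62.9684217
  N → positive
  Longitude: split at 3 digits → 058° and 21.72924′; 58 + 21.72924/60 = 58.3621540
  E ⇒ keep positive
Point 2:
  Latitude: degrees = first 2 digits = 83, minutes = 43.0151; 83 + 43.0151/60 = 83.7169183
  hemisphere S, so the sign is −
  λ: degrees = first 3 digits = 20, minutes = 2.1031; 20 + 2.1031/60 = 20.0350517
  W → negative
Point 3:
  φ: 4′ + 1.7″ = 4.02833′; 50 + 4.02833/60 = 50.0671389
  S → negative
  Longitude: 26 + 53/60 + 55.7/3600 = 26.8988056
  E → positive
Point 4:
  φ: split at 2 digits → 24° and 35.3767′; 24 + 35.3767/60 = 24.5896117
  S ⇒ negate
  Longitude: degrees = first 3 digits = 0, minutes = 30.65; 0 + 30.65/60 = 0.5108333
  E → positive
Point 5:
  Latitude: degrees = first 2 digits = 73, minutes = 21.9018; 73 + 21.9018/60 = 73.3650300
  N ⇒ keep positive
  Longitude: degrees = first 3 digits = 17, minutes = 52.4629; 17 + 52.4629/60 = 17.8743817
  W → negative
Point 6:
  Lat: 57.31′ = 0.955167°; total 1.9551667
  S ⇒ negate
  Lon: 8.803′ = 0.146717°; total 85.1467167
  hemisphere W, so the sign is −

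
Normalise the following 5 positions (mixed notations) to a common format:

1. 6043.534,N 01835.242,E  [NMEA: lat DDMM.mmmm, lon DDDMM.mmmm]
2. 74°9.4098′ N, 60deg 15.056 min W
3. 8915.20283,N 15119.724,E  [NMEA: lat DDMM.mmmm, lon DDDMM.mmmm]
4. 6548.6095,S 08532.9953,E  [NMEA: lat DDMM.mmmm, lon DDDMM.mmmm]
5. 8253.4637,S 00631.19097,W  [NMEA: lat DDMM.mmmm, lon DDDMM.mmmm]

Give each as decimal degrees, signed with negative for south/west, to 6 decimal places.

1. 60.725567, 18.587367
2. 74.156830, -60.250933
3. 89.253381, 151.328733
4. -65.810158, 85.549922
5. -82.891062, -6.519850

Point 1:
  Latitude: split at 2 digits → 60° and 43.534′; 60 + 43.534/60 = 60.7255667
  N ⇒ keep positive
  Lon: split at 3 digits → 018° and 35.242′; 18 + 35.242/60 = 18.5873667
  E ⇒ keep positive
Point 2:
  φ: 74 + 9.4098/60 = 74.1568300
  N → positive
  λ: 60 + 15.056/60 = 60.2509333
  hemisphere W, so the sign is −
Point 3:
  Latitude: degrees = first 2 digits = 89, minutes = 15.20283; 89 + 15.20283/60 = 89.2533805
  N → positive
  Lon: split at 3 digits → 151° and 19.724′; 151 + 19.724/60 = 151.3287333
  E ⇒ keep positive
Point 4:
  Latitude: split at 2 digits → 65° and 48.6095′; 65 + 48.6095/60 = 65.8101583
  S ⇒ negate
  Lon: split at 3 digits → 085° and 32.9953′; 85 + 32.9953/60 = 85.5499217
  E → positive
Point 5:
  φ: degrees = first 2 digits = 82, minutes = 53.4637; 82 + 53.4637/60 = 82.8910617
  S ⇒ negate
  λ: degrees = first 3 digits = 6, minutes = 31.19097; 6 + 31.19097/60 = 6.5198495
  W ⇒ negate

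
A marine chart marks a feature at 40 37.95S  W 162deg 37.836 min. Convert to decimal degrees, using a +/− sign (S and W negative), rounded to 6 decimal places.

-40.632500, -162.630600

Latitude: 37.95′ = 0.632500°; total 40.6325000
S → negative
λ: 37.836′ = 0.630600°; total 162.6306000
hemisphere W, so the sign is −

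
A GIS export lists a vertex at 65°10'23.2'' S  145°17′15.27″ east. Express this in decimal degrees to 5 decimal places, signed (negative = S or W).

Latitude: 65 + 10/60 + 23.2/3600 = 65.173111
S ⇒ negate
Lon: 145° + 17/60 + 15.27/3600 = 145 + 0.283333 + 0.004242 = 145.287575
E ⇒ keep positive

-65.17311, 145.28758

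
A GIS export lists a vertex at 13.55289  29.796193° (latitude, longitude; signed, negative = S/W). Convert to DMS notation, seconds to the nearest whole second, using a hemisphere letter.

13°33′10″ N, 29°47′46″ E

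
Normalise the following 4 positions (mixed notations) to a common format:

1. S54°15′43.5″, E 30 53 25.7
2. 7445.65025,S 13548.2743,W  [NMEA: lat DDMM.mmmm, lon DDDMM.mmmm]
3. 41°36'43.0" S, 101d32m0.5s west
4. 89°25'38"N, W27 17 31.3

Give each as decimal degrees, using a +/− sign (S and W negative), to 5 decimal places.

1. -54.26208, 30.89047
2. -74.76084, -135.80457
3. -41.61194, -101.53347
4. 89.42722, -27.29203

Point 1:
  φ: 54° + 15/60 + 43.5/3600 = 54 + 0.250000 + 0.012083 = 54.262083
  hemisphere S, so the sign is −
  λ: 30° + 53/60 + 25.7/3600 = 30 + 0.883333 + 0.007139 = 30.890472
  E → positive
Point 2:
  Latitude: degrees = first 2 digits = 74, minutes = 45.65025; 74 + 45.65025/60 = 74.760838
  S ⇒ negate
  λ: degrees = first 3 digits = 135, minutes = 48.2743; 135 + 48.2743/60 = 135.804572
  W → negative
Point 3:
  Latitude: 41 + 36/60 + 43/3600 = 41.611944
  S → negative
  λ: 32′ + 0.5″ = 32.00833′; 101 + 32.00833/60 = 101.533472
  W ⇒ negate
Point 4:
  φ: 89° + 25/60 + 38/3600 = 89 + 0.416667 + 0.010556 = 89.427222
  N ⇒ keep positive
  Lon: 17′ + 31.3″ = 17.52167′; 27 + 17.52167/60 = 27.292028
  W → negative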